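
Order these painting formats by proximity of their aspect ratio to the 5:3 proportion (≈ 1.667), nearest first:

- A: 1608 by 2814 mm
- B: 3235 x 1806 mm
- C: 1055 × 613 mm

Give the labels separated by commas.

C, A, B

Ratios: A = 2814 / 1608 ≈ 1.750; B = 3235 / 1806 ≈ 1.791; C = 1055 / 613 ≈ 1.721.
|Δ from 1.667|: A 0.083; B 0.124; C 0.054.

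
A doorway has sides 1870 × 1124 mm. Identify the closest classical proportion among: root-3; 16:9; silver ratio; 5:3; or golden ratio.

5:3

Ratio = 1870 / 1124 ≈ 1.664.
Distances: root-3 1.732 (Δ 0.068); 16:9 1.778 (Δ 0.114); silver ratio 2.414 (Δ 0.750); 5:3 1.667 (Δ 0.003); golden ratio 1.618 (Δ 0.046).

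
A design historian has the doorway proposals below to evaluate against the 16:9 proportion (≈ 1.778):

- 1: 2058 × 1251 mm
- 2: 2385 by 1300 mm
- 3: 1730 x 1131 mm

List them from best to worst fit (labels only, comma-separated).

2, 1, 3

1: 2058/1251 ≈ 1.645 → |1.645 − 1.778| = 0.133
2: 2385/1300 ≈ 1.835 → |1.835 − 1.778| = 0.057
3: 1730/1131 ≈ 1.530 → |1.530 − 1.778| = 0.248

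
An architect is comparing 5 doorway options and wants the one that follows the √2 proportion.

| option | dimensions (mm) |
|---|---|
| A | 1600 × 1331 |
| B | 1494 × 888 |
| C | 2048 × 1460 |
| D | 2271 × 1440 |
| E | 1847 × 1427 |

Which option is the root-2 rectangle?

C

Target root-2 ≈ 1.414.
A: 1.202 (Δ0.212)  B: 1.682 (Δ0.268)  C: 1.403 (Δ0.011)  D: 1.577 (Δ0.163)  E: 1.294 (Δ0.120)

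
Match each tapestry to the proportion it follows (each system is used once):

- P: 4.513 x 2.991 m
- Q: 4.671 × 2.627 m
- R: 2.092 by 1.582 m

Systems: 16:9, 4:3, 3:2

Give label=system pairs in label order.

P=3:2, Q=16:9, R=4:3

Ratios: P ≈ 1.509; Q ≈ 1.778; R ≈ 1.322.
Targets: 16:9 ≈ 1.778; 4:3 ≈ 1.333; 3:2 ≈ 1.500.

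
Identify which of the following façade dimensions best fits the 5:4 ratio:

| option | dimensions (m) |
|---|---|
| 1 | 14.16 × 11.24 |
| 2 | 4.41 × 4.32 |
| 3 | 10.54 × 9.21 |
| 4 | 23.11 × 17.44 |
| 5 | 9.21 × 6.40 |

1

Ratios (long/short): 1 ≈ 1.260; 2 ≈ 1.021; 3 ≈ 1.144; 4 ≈ 1.325; 5 ≈ 1.439.
5:4 ≈ 1.250; option 1 is nearest (Δ 0.010).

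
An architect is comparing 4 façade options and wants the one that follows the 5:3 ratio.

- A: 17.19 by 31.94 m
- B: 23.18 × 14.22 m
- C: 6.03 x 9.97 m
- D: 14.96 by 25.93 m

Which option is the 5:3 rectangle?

C

Ratios (long/short): A ≈ 1.858; B ≈ 1.630; C ≈ 1.653; D ≈ 1.733.
5:3 ≈ 1.667; option C is nearest (Δ 0.014).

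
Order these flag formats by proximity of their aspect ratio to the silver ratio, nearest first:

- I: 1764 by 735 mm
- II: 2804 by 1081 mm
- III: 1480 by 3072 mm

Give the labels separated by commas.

I: 1764/735 ≈ 2.400 → |2.400 − 2.414| = 0.014
II: 2804/1081 ≈ 2.594 → |2.594 − 2.414| = 0.180
III: 3072/1480 ≈ 2.076 → |2.076 − 2.414| = 0.338

I, II, III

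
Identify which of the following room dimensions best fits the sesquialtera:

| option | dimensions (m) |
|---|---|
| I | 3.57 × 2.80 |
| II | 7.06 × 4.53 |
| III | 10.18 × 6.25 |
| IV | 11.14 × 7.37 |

IV

Target 3:2 ≈ 1.500.
I: 1.275 (Δ0.225)  II: 1.558 (Δ0.058)  III: 1.629 (Δ0.129)  IV: 1.512 (Δ0.012)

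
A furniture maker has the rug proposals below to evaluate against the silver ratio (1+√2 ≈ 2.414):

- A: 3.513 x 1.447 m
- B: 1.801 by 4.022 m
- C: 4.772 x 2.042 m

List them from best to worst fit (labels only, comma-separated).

A: 3.513/1.447 ≈ 2.428 → |2.428 − 2.414| = 0.014
B: 4.022/1.801 ≈ 2.233 → |2.233 − 2.414| = 0.181
C: 4.772/2.042 ≈ 2.337 → |2.337 − 2.414| = 0.077

A, C, B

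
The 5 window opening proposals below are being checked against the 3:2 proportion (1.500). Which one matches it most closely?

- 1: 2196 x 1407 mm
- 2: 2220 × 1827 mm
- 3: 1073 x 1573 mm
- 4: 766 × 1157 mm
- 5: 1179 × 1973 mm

Target 3:2 ≈ 1.500.
1: 1.561 (Δ0.061)  2: 1.215 (Δ0.285)  3: 1.466 (Δ0.034)  4: 1.510 (Δ0.010)  5: 1.673 (Δ0.173)

4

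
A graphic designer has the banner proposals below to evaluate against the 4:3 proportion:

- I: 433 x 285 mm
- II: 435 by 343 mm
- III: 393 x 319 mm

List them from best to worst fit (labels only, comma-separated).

Ratios: I = 433 / 285 ≈ 1.519; II = 435 / 343 ≈ 1.268; III = 393 / 319 ≈ 1.232.
|Δ from 1.333|: I 0.186; II 0.065; III 0.101.

II, III, I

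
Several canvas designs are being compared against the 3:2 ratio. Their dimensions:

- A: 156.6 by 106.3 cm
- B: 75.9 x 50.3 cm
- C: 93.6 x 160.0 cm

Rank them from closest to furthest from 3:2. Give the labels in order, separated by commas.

Ratios: A = 156.6 / 106.3 ≈ 1.473; B = 75.9 / 50.3 ≈ 1.509; C = 160.0 / 93.6 ≈ 1.709.
|Δ from 1.500|: A 0.027; B 0.009; C 0.209.

B, A, C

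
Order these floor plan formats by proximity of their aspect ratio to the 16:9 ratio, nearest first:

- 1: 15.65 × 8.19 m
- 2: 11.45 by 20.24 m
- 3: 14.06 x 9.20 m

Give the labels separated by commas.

Ratios: 1 = 15.65 / 8.19 ≈ 1.911; 2 = 20.24 / 11.45 ≈ 1.768; 3 = 14.06 / 9.20 ≈ 1.528.
|Δ from 1.778|: 1 0.133; 2 0.010; 3 0.250.

2, 1, 3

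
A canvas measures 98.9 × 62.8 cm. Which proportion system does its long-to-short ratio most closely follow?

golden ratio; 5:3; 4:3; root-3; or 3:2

golden ratio

Ratio = 98.9 / 62.8 ≈ 1.575.
Distances: golden ratio 1.618 (Δ 0.043); 5:3 1.667 (Δ 0.092); 4:3 1.333 (Δ 0.242); root-3 1.732 (Δ 0.157); 3:2 1.500 (Δ 0.075).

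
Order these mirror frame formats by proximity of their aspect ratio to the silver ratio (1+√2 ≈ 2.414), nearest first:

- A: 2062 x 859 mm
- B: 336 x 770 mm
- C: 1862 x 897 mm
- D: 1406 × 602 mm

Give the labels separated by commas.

A, D, B, C

Ratios: A = 2062 / 859 ≈ 2.400; B = 770 / 336 ≈ 2.292; C = 1862 / 897 ≈ 2.076; D = 1406 / 602 ≈ 2.336.
|Δ from 2.414|: A 0.014; B 0.122; C 0.338; D 0.078.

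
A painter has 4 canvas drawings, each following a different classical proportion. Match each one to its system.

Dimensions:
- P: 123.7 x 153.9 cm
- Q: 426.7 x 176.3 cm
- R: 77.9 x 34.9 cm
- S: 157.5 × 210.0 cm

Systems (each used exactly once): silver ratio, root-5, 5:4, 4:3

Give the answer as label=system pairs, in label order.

P=5:4, Q=silver ratio, R=root-5, S=4:3

P = 153.9/123.7 ≈ 1.244 → 5:4 (1.250)
Q = 426.7/176.3 ≈ 2.420 → silver ratio (2.414)
R = 77.9/34.9 ≈ 2.232 → root-5 (2.236)
S = 210.0/157.5 ≈ 1.333 → 4:3 (1.333)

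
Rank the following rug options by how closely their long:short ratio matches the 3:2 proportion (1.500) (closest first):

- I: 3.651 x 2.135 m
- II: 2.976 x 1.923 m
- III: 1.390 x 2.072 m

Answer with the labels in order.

III, II, I

I: 3.651/2.135 ≈ 1.710 → |1.710 − 1.500| = 0.210
II: 2.976/1.923 ≈ 1.548 → |1.548 − 1.500| = 0.048
III: 2.072/1.390 ≈ 1.491 → |1.491 − 1.500| = 0.009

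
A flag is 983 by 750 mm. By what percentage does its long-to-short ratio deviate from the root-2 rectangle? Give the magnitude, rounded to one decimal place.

Ratio = 983 / 750 ≈ 1.3107.
Ideal root-2 ≈ 1.4142. |1.3107 − 1.4142| / 1.4142 ≈ 7.32% → 7.3%.

7.3%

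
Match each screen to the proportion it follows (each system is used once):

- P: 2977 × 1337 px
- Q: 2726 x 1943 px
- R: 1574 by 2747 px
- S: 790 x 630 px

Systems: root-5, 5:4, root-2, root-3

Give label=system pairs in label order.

P = 2977/1337 ≈ 2.227 → root-5 (2.236)
Q = 2726/1943 ≈ 1.403 → root-2 (1.414)
R = 2747/1574 ≈ 1.745 → root-3 (1.732)
S = 790/630 ≈ 1.254 → 5:4 (1.250)

P=root-5, Q=root-2, R=root-3, S=5:4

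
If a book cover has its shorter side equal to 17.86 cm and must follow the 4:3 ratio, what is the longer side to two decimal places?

23.81 cm

4:3 ≈ 1.33333.
Longer side = 17.86 × 1.33333 ≈ 23.8133 → 23.81 cm.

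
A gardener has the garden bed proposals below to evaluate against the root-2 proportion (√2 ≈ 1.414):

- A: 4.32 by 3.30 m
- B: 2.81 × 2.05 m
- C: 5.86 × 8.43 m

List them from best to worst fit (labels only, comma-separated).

Ratios: A = 4.32 / 3.30 ≈ 1.309; B = 2.81 / 2.05 ≈ 1.371; C = 8.43 / 5.86 ≈ 1.439.
|Δ from 1.414|: A 0.105; B 0.043; C 0.025.

C, B, A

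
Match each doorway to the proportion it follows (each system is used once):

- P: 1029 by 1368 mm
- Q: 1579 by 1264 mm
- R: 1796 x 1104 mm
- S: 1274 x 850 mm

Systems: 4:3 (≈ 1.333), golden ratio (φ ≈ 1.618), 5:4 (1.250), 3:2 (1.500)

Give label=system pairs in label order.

P=4:3, Q=5:4, R=golden ratio, S=3:2

Ratios: P ≈ 1.329; Q ≈ 1.249; R ≈ 1.627; S ≈ 1.499.
Targets: 4:3 ≈ 1.333; golden ratio ≈ 1.618; 5:4 ≈ 1.250; 3:2 ≈ 1.500.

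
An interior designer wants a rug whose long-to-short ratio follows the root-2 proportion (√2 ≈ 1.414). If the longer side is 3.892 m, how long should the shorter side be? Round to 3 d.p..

2.752 m

root-2 ≈ 1.41421.
Shorter side = 3.892 ÷ 1.41421 ≈ 2.75207 → 2.752 m.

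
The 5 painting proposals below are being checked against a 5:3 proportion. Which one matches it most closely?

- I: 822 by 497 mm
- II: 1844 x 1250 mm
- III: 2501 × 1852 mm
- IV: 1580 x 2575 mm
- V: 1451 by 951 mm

I

Target 5:3 ≈ 1.667.
I: 1.654 (Δ0.013)  II: 1.475 (Δ0.192)  III: 1.350 (Δ0.317)  IV: 1.630 (Δ0.037)  V: 1.526 (Δ0.141)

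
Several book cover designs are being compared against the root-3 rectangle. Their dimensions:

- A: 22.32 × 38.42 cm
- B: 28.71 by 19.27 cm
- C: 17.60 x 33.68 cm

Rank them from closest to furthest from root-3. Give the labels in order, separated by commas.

A: 38.42/22.32 ≈ 1.721 → |1.721 − 1.732| = 0.011
B: 28.71/19.27 ≈ 1.490 → |1.490 − 1.732| = 0.242
C: 33.68/17.60 ≈ 1.914 → |1.914 − 1.732| = 0.182

A, C, B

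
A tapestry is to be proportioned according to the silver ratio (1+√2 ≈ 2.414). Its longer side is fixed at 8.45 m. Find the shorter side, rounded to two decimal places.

3.50 m

silver ratio ≈ 2.41421.
Shorter side = 8.45 ÷ 2.41421 ≈ 3.5001 → 3.50 m.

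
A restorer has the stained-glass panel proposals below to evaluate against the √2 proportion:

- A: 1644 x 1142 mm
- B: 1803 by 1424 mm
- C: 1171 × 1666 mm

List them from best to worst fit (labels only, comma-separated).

A: 1644/1142 ≈ 1.440 → |1.440 − 1.414| = 0.026
B: 1803/1424 ≈ 1.266 → |1.266 − 1.414| = 0.148
C: 1666/1171 ≈ 1.423 → |1.423 − 1.414| = 0.009

C, A, B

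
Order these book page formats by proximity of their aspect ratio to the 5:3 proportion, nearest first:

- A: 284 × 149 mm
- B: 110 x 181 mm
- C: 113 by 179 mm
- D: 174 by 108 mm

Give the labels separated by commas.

B, D, C, A

A: 284/149 ≈ 1.906 → |1.906 − 1.667| = 0.239
B: 181/110 ≈ 1.645 → |1.645 − 1.667| = 0.022
C: 179/113 ≈ 1.584 → |1.584 − 1.667| = 0.083
D: 174/108 ≈ 1.611 → |1.611 − 1.667| = 0.056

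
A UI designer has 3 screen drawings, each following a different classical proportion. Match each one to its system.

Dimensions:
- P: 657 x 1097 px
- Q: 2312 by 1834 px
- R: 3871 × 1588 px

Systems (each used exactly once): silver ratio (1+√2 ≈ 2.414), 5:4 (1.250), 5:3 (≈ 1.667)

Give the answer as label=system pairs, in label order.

P = 1097/657 ≈ 1.670 → 5:3 (1.667)
Q = 2312/1834 ≈ 1.261 → 5:4 (1.250)
R = 3871/1588 ≈ 2.438 → silver ratio (2.414)

P=5:3, Q=5:4, R=silver ratio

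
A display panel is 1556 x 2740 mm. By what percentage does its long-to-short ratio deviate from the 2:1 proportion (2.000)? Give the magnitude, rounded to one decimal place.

Ratio = 2740 / 1556 ≈ 1.7609.
Ideal 2:1 = 2.0000. |1.7609 − 2.0000| / 2.0000 ≈ 11.96% → 12.0%.

12.0%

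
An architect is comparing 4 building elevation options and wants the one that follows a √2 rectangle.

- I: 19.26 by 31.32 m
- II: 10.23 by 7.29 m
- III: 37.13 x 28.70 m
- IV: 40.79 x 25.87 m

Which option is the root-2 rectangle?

II

Target root-2 ≈ 1.414.
I: 1.626 (Δ0.212)  II: 1.403 (Δ0.011)  III: 1.294 (Δ0.120)  IV: 1.577 (Δ0.163)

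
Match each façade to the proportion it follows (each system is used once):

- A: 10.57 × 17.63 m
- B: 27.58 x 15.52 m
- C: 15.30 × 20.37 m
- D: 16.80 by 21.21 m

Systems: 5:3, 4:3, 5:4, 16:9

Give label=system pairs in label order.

A=5:3, B=16:9, C=4:3, D=5:4

Ratios: A ≈ 1.668; B ≈ 1.777; C ≈ 1.331; D ≈ 1.262.
Targets: 5:3 ≈ 1.667; 4:3 ≈ 1.333; 5:4 ≈ 1.250; 16:9 ≈ 1.778.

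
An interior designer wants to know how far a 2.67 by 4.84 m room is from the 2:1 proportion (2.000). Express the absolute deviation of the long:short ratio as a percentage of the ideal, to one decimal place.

Ratio = 4.84 / 2.67 ≈ 1.8127.
Ideal 2:1 = 2.0000. |1.8127 − 2.0000| / 2.0000 ≈ 9.37% → 9.4%.

9.4%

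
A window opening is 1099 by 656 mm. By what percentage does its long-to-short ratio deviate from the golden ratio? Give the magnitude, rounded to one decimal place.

Ratio = 1099 / 656 ≈ 1.6753.
Ideal golden ratio ≈ 1.6180. |1.6753 − 1.6180| / 1.6180 ≈ 3.54% → 3.5%.

3.5%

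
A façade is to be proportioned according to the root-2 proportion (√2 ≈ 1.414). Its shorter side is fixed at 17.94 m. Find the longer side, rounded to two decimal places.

25.37 m

root-2 ≈ 1.41421.
Longer side = 17.94 × 1.41421 ≈ 25.3709 → 25.37 m.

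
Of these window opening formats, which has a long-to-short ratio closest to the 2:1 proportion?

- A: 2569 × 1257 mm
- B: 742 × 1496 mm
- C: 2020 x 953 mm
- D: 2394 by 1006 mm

Target 2:1 ≈ 2.000.
A: 2.044 (Δ0.044)  B: 2.016 (Δ0.016)  C: 2.120 (Δ0.120)  D: 2.380 (Δ0.380)

B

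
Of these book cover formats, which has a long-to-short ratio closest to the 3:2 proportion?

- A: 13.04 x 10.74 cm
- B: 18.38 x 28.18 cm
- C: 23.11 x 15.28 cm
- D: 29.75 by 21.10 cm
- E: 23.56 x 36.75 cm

Ratios (long/short): A ≈ 1.214; B ≈ 1.533; C ≈ 1.512; D ≈ 1.410; E ≈ 1.560.
3:2 ≈ 1.500; option C is nearest (Δ 0.012).

C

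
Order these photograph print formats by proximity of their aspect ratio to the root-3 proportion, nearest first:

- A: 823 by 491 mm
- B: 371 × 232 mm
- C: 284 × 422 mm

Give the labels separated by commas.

A: 823/491 ≈ 1.676 → |1.676 − 1.732| = 0.056
B: 371/232 ≈ 1.599 → |1.599 − 1.732| = 0.133
C: 422/284 ≈ 1.486 → |1.486 − 1.732| = 0.246

A, B, C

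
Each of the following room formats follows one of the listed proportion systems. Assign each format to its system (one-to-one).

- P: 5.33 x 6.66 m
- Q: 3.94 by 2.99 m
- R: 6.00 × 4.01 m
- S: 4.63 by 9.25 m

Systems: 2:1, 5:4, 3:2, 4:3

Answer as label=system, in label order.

P=5:4, Q=4:3, R=3:2, S=2:1

Ratios: P ≈ 1.250; Q ≈ 1.318; R ≈ 1.496; S ≈ 1.998.
Targets: 2:1 ≈ 2.000; 5:4 ≈ 1.250; 3:2 ≈ 1.500; 4:3 ≈ 1.333.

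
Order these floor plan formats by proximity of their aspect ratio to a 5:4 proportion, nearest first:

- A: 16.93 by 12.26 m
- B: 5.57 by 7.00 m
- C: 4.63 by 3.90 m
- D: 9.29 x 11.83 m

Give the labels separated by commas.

B, D, C, A

Ratios: A = 16.93 / 12.26 ≈ 1.381; B = 7.00 / 5.57 ≈ 1.257; C = 4.63 / 3.90 ≈ 1.187; D = 11.83 / 9.29 ≈ 1.273.
|Δ from 1.250|: A 0.131; B 0.007; C 0.063; D 0.023.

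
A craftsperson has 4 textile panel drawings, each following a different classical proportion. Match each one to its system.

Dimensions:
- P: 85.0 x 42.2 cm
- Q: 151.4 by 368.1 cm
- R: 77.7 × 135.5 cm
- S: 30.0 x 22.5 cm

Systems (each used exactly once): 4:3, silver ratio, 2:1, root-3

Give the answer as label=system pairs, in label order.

P = 85.0/42.2 ≈ 2.014 → 2:1 (2.000)
Q = 368.1/151.4 ≈ 2.431 → silver ratio (2.414)
R = 135.5/77.7 ≈ 1.744 → root-3 (1.732)
S = 30.0/22.5 ≈ 1.333 → 4:3 (1.333)

P=2:1, Q=silver ratio, R=root-3, S=4:3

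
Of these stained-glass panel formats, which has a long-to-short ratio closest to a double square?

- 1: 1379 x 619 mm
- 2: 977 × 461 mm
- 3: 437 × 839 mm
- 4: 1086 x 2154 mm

4

Ratios (long/short): 1 ≈ 2.228; 2 ≈ 2.119; 3 ≈ 1.920; 4 ≈ 1.983.
2:1 ≈ 2.000; option 4 is nearest (Δ 0.017).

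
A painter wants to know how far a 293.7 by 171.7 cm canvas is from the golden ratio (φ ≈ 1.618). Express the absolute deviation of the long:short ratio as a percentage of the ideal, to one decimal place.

5.7%

Ratio = 293.7 / 171.7 ≈ 1.7105.
Ideal golden ratio ≈ 1.6180. |1.7105 − 1.6180| / 1.6180 ≈ 5.72% → 5.7%.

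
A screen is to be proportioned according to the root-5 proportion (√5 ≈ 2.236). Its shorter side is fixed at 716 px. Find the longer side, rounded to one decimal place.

1601.0 px

root-5 ≈ 2.23607.
Longer side = 716 × 2.23607 ≈ 1601.026 → 1601.0 px.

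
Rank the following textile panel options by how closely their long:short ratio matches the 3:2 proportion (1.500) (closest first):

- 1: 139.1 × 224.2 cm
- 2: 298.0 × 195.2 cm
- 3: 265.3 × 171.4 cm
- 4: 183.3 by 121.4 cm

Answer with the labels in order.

1: 224.2/139.1 ≈ 1.612 → |1.612 − 1.500| = 0.112
2: 298.0/195.2 ≈ 1.527 → |1.527 − 1.500| = 0.027
3: 265.3/171.4 ≈ 1.548 → |1.548 − 1.500| = 0.048
4: 183.3/121.4 ≈ 1.510 → |1.510 − 1.500| = 0.010

4, 2, 3, 1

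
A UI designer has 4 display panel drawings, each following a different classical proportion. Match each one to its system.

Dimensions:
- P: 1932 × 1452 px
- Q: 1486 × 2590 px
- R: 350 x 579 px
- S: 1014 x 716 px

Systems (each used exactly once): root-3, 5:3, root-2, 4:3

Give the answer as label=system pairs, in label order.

P = 1932/1452 ≈ 1.331 → 4:3 (1.333)
Q = 2590/1486 ≈ 1.743 → root-3 (1.732)
R = 579/350 ≈ 1.654 → 5:3 (1.667)
S = 1014/716 ≈ 1.416 → root-2 (1.414)

P=4:3, Q=root-3, R=5:3, S=root-2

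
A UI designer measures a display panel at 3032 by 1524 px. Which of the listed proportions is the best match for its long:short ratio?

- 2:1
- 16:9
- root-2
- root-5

2:1

3032/1524 ≈ 1.990. Nearest candidates are 2:1 (2.000, off by 0.010) and 16:9 (1.778, off by 0.212).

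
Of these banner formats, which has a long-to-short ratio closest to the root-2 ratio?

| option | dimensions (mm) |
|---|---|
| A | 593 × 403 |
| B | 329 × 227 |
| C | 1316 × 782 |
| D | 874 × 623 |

D

Target root-2 ≈ 1.414.
A: 1.471 (Δ0.057)  B: 1.449 (Δ0.035)  C: 1.683 (Δ0.269)  D: 1.403 (Δ0.011)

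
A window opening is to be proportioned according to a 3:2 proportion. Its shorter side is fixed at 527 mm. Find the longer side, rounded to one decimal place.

790.5 mm

3:2 = 1.50000.
Longer side = 527 × 1.50000 ≈ 790.500 → 790.5 mm.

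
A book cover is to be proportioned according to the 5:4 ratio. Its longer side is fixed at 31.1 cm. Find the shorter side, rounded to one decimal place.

24.9 cm

5:4 = 1.25000.
Shorter side = 31.1 ÷ 1.25000 ≈ 24.880 → 24.9 cm.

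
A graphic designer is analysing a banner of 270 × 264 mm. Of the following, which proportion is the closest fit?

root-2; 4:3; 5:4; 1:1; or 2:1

1:1

Ratio = 270 / 264 ≈ 1.023.
Distances: root-2 1.414 (Δ 0.391); 4:3 1.333 (Δ 0.310); 5:4 1.250 (Δ 0.227); 1:1 1.000 (Δ 0.023); 2:1 2.000 (Δ 0.977).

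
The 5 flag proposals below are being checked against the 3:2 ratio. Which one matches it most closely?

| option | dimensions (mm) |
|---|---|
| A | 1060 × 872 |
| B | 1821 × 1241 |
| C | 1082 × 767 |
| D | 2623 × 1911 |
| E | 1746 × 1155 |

Ratios (long/short): A ≈ 1.216; B ≈ 1.467; C ≈ 1.411; D ≈ 1.373; E ≈ 1.512.
3:2 ≈ 1.500; option E is nearest (Δ 0.012).

E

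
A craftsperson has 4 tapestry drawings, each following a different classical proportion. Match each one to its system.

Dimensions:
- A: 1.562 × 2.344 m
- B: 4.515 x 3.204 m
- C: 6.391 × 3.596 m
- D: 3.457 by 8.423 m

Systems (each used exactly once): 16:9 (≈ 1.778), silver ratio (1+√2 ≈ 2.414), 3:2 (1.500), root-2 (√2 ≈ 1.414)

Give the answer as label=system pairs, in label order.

Ratios: A ≈ 1.501; B ≈ 1.409; C ≈ 1.777; D ≈ 2.437.
Targets: 16:9 ≈ 1.778; silver ratio ≈ 2.414; 3:2 ≈ 1.500; root-2 ≈ 1.414.

A=3:2, B=root-2, C=16:9, D=silver ratio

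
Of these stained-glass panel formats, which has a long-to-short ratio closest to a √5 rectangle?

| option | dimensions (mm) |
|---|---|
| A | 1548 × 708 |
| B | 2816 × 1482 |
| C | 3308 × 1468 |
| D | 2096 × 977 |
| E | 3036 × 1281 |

C

Target root-5 ≈ 2.236.
A: 2.186 (Δ0.050)  B: 1.900 (Δ0.336)  C: 2.253 (Δ0.017)  D: 2.145 (Δ0.091)  E: 2.370 (Δ0.134)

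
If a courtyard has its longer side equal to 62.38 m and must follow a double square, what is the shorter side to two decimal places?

2:1 = 2.00000.
Shorter side = 62.38 ÷ 2.00000 ≈ 31.1900 → 31.19 m.

31.19 m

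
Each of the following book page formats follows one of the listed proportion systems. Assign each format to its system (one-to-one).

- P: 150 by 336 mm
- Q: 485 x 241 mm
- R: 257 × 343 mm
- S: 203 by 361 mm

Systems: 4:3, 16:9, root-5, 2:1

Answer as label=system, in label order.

P=root-5, Q=2:1, R=4:3, S=16:9

P = 336/150 ≈ 2.240 → root-5 (2.236)
Q = 485/241 ≈ 2.012 → 2:1 (2.000)
R = 343/257 ≈ 1.335 → 4:3 (1.333)
S = 361/203 ≈ 1.778 → 16:9 (1.778)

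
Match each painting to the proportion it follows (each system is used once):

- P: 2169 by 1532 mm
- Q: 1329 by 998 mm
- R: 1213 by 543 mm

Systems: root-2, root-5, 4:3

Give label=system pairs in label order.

P=root-2, Q=4:3, R=root-5

Ratios: P ≈ 1.416; Q ≈ 1.332; R ≈ 2.234.
Targets: root-2 ≈ 1.414; root-5 ≈ 2.236; 4:3 ≈ 1.333.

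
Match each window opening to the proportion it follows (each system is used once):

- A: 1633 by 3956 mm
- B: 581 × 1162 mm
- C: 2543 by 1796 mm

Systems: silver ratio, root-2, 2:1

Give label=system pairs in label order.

A=silver ratio, B=2:1, C=root-2

A = 3956/1633 ≈ 2.423 → silver ratio (2.414)
B = 1162/581 ≈ 2.000 → 2:1 (2.000)
C = 2543/1796 ≈ 1.416 → root-2 (1.414)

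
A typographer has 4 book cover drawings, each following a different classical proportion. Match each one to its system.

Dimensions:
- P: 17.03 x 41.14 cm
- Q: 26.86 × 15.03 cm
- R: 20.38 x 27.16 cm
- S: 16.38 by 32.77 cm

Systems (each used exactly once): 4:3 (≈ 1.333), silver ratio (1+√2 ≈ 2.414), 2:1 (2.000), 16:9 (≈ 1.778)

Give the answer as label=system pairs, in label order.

P=silver ratio, Q=16:9, R=4:3, S=2:1

P = 41.14/17.03 ≈ 2.416 → silver ratio (2.414)
Q = 26.86/15.03 ≈ 1.787 → 16:9 (1.778)
R = 27.16/20.38 ≈ 1.333 → 4:3 (1.333)
S = 32.77/16.38 ≈ 2.001 → 2:1 (2.000)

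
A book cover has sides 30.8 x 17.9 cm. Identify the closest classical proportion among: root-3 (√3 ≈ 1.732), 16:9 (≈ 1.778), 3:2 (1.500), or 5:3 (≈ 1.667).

30.8/17.9 ≈ 1.721. Nearest candidates are root-3 (1.732, off by 0.011) and 5:3 (1.667, off by 0.054).

root-3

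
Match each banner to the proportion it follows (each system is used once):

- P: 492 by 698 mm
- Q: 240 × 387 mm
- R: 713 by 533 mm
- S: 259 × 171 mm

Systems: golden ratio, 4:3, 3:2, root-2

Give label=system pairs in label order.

P=root-2, Q=golden ratio, R=4:3, S=3:2

P = 698/492 ≈ 1.419 → root-2 (1.414)
Q = 387/240 ≈ 1.613 → golden ratio (1.618)
R = 713/533 ≈ 1.338 → 4:3 (1.333)
S = 259/171 ≈ 1.515 → 3:2 (1.500)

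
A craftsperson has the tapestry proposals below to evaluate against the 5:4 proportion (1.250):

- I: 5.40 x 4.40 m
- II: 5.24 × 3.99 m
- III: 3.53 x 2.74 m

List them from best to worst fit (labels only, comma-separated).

I, III, II

Ratios: I = 5.40 / 4.40 ≈ 1.227; II = 5.24 / 3.99 ≈ 1.313; III = 3.53 / 2.74 ≈ 1.288.
|Δ from 1.250|: I 0.023; II 0.063; III 0.038.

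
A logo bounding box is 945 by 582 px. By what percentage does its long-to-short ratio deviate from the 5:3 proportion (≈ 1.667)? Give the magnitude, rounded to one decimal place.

Ratio = 945 / 582 ≈ 1.6237.
Ideal 5:3 ≈ 1.6667. |1.6237 − 1.6667| / 1.6667 ≈ 2.58% → 2.6%.

2.6%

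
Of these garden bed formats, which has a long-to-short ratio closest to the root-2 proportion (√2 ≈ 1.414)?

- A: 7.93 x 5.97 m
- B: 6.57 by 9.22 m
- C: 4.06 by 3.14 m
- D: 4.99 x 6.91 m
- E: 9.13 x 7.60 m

Ratios (long/short): A ≈ 1.328; B ≈ 1.403; C ≈ 1.293; D ≈ 1.385; E ≈ 1.201.
root-2 ≈ 1.414; option B is nearest (Δ 0.011).

B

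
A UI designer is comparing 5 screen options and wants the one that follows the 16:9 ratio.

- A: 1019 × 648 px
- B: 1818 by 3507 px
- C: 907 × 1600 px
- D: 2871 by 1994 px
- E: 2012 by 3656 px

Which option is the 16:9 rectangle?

Target 16:9 ≈ 1.778.
A: 1.573 (Δ0.205)  B: 1.929 (Δ0.151)  C: 1.764 (Δ0.014)  D: 1.440 (Δ0.338)  E: 1.817 (Δ0.039)

C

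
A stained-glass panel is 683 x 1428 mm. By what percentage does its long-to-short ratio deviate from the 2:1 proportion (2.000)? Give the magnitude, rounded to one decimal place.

4.5%

Ratio = 1428 / 683 ≈ 2.0908.
Ideal 2:1 = 2.0000. |2.0908 − 2.0000| / 2.0000 ≈ 4.54% → 4.5%.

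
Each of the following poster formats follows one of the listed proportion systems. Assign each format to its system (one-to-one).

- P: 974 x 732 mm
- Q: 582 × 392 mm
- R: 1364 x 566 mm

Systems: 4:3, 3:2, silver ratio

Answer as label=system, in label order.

P = 974/732 ≈ 1.331 → 4:3 (1.333)
Q = 582/392 ≈ 1.485 → 3:2 (1.500)
R = 1364/566 ≈ 2.410 → silver ratio (2.414)

P=4:3, Q=3:2, R=silver ratio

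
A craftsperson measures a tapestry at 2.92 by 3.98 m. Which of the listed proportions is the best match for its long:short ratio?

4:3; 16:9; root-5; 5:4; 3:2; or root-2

3.98/2.92 ≈ 1.363. Nearest candidates are 4:3 (1.333, off by 0.030) and root-2 (1.414, off by 0.051).

4:3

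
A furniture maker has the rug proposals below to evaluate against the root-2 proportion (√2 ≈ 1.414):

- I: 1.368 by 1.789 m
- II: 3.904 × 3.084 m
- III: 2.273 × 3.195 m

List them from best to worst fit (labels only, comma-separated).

III, I, II

Ratios: I = 1.789 / 1.368 ≈ 1.308; II = 3.904 / 3.084 ≈ 1.266; III = 3.195 / 2.273 ≈ 1.406.
|Δ from 1.414|: I 0.106; II 0.148; III 0.008.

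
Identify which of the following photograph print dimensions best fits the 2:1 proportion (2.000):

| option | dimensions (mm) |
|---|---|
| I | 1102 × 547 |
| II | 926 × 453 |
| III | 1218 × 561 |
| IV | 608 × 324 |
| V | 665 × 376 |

I

Target 2:1 ≈ 2.000.
I: 2.015 (Δ0.015)  II: 2.044 (Δ0.044)  III: 2.171 (Δ0.171)  IV: 1.877 (Δ0.123)  V: 1.769 (Δ0.231)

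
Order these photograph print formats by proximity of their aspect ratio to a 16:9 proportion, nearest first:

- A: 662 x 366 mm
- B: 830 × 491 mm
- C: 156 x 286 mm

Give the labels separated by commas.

A, C, B

Ratios: A = 662 / 366 ≈ 1.809; B = 830 / 491 ≈ 1.690; C = 286 / 156 ≈ 1.833.
|Δ from 1.778|: A 0.031; B 0.088; C 0.055.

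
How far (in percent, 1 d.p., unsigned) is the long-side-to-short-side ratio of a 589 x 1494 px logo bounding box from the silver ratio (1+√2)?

5.1%

Ratio = 1494 / 589 ≈ 2.5365.
Ideal silver ratio ≈ 2.4142. |2.5365 − 2.4142| / 2.4142 ≈ 5.07% → 5.1%.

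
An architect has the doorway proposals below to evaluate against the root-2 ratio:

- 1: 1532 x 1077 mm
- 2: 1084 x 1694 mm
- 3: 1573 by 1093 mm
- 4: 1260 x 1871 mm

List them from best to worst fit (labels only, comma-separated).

1, 3, 4, 2

Ratios: 1 = 1532 / 1077 ≈ 1.422; 2 = 1694 / 1084 ≈ 1.563; 3 = 1573 / 1093 ≈ 1.439; 4 = 1871 / 1260 ≈ 1.485.
|Δ from 1.414|: 1 0.008; 2 0.149; 3 0.025; 4 0.071.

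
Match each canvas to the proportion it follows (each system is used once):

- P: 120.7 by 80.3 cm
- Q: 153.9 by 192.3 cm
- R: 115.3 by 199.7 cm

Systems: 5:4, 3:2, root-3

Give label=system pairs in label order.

P = 120.7/80.3 ≈ 1.503 → 3:2 (1.500)
Q = 192.3/153.9 ≈ 1.250 → 5:4 (1.250)
R = 199.7/115.3 ≈ 1.732 → root-3 (1.732)

P=3:2, Q=5:4, R=root-3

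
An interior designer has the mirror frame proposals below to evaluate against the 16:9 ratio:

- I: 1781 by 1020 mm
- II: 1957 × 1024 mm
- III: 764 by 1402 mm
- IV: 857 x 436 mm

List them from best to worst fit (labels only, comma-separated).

I, III, II, IV

Ratios: I = 1781 / 1020 ≈ 1.746; II = 1957 / 1024 ≈ 1.911; III = 1402 / 764 ≈ 1.835; IV = 857 / 436 ≈ 1.966.
|Δ from 1.778|: I 0.032; II 0.133; III 0.057; IV 0.188.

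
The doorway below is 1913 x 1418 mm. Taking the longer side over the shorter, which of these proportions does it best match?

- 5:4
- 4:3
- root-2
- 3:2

4:3

1913/1418 ≈ 1.349. Nearest candidates are 4:3 (1.333, off by 0.016) and root-2 (1.414, off by 0.065).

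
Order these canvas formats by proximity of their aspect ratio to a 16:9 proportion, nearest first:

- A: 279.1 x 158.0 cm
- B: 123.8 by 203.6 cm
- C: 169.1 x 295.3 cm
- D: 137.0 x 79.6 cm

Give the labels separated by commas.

A: 279.1/158.0 ≈ 1.766 → |1.766 − 1.778| = 0.012
B: 203.6/123.8 ≈ 1.645 → |1.645 − 1.778| = 0.133
C: 295.3/169.1 ≈ 1.746 → |1.746 − 1.778| = 0.032
D: 137.0/79.6 ≈ 1.721 → |1.721 − 1.778| = 0.057

A, C, D, B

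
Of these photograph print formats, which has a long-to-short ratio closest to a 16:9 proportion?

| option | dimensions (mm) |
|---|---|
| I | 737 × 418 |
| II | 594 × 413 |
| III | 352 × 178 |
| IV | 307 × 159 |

I

Ratios (long/short): I ≈ 1.763; II ≈ 1.438; III ≈ 1.978; IV ≈ 1.931.
16:9 ≈ 1.778; option I is nearest (Δ 0.015).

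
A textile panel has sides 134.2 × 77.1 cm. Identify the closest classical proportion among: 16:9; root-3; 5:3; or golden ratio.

Ratio = 134.2 / 77.1 ≈ 1.741.
Distances: 16:9 1.778 (Δ 0.037); root-3 1.732 (Δ 0.009); 5:3 1.667 (Δ 0.074); golden ratio 1.618 (Δ 0.123).

root-3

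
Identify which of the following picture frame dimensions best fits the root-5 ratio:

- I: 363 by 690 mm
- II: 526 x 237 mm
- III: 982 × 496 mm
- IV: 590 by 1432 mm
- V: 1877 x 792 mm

II

Ratios (long/short): I ≈ 1.901; II ≈ 2.219; III ≈ 1.980; IV ≈ 2.427; V ≈ 2.370.
root-5 ≈ 2.236; option II is nearest (Δ 0.017).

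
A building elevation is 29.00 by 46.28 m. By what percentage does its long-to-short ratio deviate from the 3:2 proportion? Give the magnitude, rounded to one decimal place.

Ratio = 46.28 / 29.00 ≈ 1.5959.
Ideal 3:2 = 1.5000. |1.5959 − 1.5000| / 1.5000 ≈ 6.39% → 6.4%.

6.4%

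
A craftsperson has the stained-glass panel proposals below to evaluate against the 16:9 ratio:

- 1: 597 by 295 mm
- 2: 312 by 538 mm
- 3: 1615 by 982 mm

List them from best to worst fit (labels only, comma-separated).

2, 3, 1

1: 597/295 ≈ 2.024 → |2.024 − 1.778| = 0.246
2: 538/312 ≈ 1.724 → |1.724 − 1.778| = 0.054
3: 1615/982 ≈ 1.645 → |1.645 − 1.778| = 0.133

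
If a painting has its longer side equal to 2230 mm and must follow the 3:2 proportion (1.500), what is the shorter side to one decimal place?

1486.7 mm

3:2 = 1.50000.
Shorter side = 2230 ÷ 1.50000 ≈ 1486.667 → 1486.7 mm.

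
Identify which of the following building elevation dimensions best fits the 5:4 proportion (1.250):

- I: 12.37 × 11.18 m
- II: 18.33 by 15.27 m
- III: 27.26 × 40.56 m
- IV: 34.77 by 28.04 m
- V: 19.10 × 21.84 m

Ratios (long/short): I ≈ 1.106; II ≈ 1.200; III ≈ 1.488; IV ≈ 1.240; V ≈ 1.143.
5:4 ≈ 1.250; option IV is nearest (Δ 0.010).

IV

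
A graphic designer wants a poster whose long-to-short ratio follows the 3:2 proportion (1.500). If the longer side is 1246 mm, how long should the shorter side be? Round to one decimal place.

830.7 mm

3:2 = 1.50000.
Shorter side = 1246 ÷ 1.50000 ≈ 830.667 → 830.7 mm.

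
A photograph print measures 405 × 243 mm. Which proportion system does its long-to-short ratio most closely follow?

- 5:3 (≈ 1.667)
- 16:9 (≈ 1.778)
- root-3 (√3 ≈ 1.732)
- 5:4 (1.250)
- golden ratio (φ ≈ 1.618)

5:3

Ratio = 405 / 243 ≈ 1.667.
Distances: 5:3 1.667 (Δ 0.000); 16:9 1.778 (Δ 0.111); root-3 1.732 (Δ 0.065); 5:4 1.250 (Δ 0.417); golden ratio 1.618 (Δ 0.049).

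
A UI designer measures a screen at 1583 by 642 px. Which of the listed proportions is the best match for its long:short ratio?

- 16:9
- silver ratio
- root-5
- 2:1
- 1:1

1583/642 ≈ 2.466. Nearest candidates are silver ratio (2.414, off by 0.052) and root-5 (2.236, off by 0.230).

silver ratio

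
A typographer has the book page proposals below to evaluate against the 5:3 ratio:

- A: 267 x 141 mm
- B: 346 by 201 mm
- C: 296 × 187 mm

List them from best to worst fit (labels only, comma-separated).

B, C, A

Ratios: A = 267 / 141 ≈ 1.894; B = 346 / 201 ≈ 1.721; C = 296 / 187 ≈ 1.583.
|Δ from 1.667|: A 0.227; B 0.054; C 0.084.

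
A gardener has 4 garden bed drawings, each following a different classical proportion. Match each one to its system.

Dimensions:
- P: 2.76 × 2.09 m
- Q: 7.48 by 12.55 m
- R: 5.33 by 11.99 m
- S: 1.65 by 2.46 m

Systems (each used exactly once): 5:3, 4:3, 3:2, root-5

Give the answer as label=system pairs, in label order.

Ratios: P ≈ 1.321; Q ≈ 1.678; R ≈ 2.250; S ≈ 1.491.
Targets: 5:3 ≈ 1.667; 4:3 ≈ 1.333; 3:2 ≈ 1.500; root-5 ≈ 2.236.

P=4:3, Q=5:3, R=root-5, S=3:2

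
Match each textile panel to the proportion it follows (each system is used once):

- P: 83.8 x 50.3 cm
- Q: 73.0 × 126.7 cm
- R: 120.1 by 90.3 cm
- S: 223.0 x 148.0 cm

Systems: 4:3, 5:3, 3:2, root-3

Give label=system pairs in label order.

P=5:3, Q=root-3, R=4:3, S=3:2

Ratios: P ≈ 1.666; Q ≈ 1.736; R ≈ 1.330; S ≈ 1.507.
Targets: 4:3 ≈ 1.333; 5:3 ≈ 1.667; 3:2 ≈ 1.500; root-3 ≈ 1.732.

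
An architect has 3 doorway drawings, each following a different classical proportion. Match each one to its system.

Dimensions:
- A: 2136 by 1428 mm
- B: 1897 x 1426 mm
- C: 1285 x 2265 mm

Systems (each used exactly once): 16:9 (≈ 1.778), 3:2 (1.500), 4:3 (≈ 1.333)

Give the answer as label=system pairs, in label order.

A = 2136/1428 ≈ 1.496 → 3:2 (1.500)
B = 1897/1426 ≈ 1.330 → 4:3 (1.333)
C = 2265/1285 ≈ 1.763 → 16:9 (1.778)

A=3:2, B=4:3, C=16:9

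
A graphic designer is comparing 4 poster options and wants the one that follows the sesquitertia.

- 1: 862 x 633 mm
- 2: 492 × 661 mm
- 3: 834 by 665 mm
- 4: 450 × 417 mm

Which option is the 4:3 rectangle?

2

Target 4:3 ≈ 1.333.
1: 1.362 (Δ0.029)  2: 1.343 (Δ0.010)  3: 1.254 (Δ0.079)  4: 1.079 (Δ0.254)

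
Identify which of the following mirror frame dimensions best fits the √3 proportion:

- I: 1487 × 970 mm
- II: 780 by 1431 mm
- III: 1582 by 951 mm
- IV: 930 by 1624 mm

IV

Target root-3 ≈ 1.732.
I: 1.533 (Δ0.199)  II: 1.835 (Δ0.103)  III: 1.664 (Δ0.068)  IV: 1.746 (Δ0.014)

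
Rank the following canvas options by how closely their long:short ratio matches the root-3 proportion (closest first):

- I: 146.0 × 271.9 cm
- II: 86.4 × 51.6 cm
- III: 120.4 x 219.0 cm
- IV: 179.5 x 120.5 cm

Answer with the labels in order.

Ratios: I = 271.9 / 146.0 ≈ 1.862; II = 86.4 / 51.6 ≈ 1.674; III = 219.0 / 120.4 ≈ 1.819; IV = 179.5 / 120.5 ≈ 1.490.
|Δ from 1.732|: I 0.130; II 0.058; III 0.087; IV 0.242.

II, III, I, IV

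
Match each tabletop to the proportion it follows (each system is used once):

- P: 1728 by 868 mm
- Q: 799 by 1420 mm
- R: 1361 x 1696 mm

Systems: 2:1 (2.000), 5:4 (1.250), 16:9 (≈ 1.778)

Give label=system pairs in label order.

Ratios: P ≈ 1.991; Q ≈ 1.777; R ≈ 1.246.
Targets: 2:1 ≈ 2.000; 5:4 ≈ 1.250; 16:9 ≈ 1.778.

P=2:1, Q=16:9, R=5:4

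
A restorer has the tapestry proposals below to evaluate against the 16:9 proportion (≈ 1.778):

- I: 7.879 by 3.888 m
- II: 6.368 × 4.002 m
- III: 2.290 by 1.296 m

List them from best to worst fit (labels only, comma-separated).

I: 7.879/3.888 ≈ 2.026 → |2.026 − 1.778| = 0.248
II: 6.368/4.002 ≈ 1.591 → |1.591 − 1.778| = 0.187
III: 2.290/1.296 ≈ 1.767 → |1.767 − 1.778| = 0.011

III, II, I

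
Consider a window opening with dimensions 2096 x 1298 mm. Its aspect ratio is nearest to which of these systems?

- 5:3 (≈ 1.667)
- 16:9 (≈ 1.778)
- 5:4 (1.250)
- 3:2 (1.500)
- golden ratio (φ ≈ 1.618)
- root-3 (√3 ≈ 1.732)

golden ratio

2096/1298 ≈ 1.615. Nearest candidates are golden ratio (1.618, off by 0.003) and 5:3 (1.667, off by 0.052).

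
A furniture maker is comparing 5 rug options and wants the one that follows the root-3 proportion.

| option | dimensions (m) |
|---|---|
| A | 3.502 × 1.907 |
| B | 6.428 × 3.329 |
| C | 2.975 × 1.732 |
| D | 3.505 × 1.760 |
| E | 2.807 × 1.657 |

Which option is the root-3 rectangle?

C

Ratios (long/short): A ≈ 1.836; B ≈ 1.931; C ≈ 1.718; D ≈ 1.991; E ≈ 1.694.
root-3 ≈ 1.732; option C is nearest (Δ 0.014).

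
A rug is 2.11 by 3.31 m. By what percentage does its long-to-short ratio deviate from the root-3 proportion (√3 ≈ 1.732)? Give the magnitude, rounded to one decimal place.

9.4%

Ratio = 3.31 / 2.11 ≈ 1.5687.
Ideal root-3 ≈ 1.7321. |1.5687 − 1.7321| / 1.7321 ≈ 9.43% → 9.4%.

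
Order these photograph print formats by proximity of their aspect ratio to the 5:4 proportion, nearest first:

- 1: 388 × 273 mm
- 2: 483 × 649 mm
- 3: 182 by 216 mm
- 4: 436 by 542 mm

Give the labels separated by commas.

4, 3, 2, 1

1: 388/273 ≈ 1.421 → |1.421 − 1.250| = 0.171
2: 649/483 ≈ 1.344 → |1.344 − 1.250| = 0.094
3: 216/182 ≈ 1.187 → |1.187 − 1.250| = 0.063
4: 542/436 ≈ 1.243 → |1.243 − 1.250| = 0.007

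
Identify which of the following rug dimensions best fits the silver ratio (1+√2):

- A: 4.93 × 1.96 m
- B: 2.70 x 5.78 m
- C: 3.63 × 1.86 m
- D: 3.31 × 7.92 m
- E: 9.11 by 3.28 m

Target silver ratio ≈ 2.414.
A: 2.515 (Δ0.101)  B: 2.141 (Δ0.273)  C: 1.952 (Δ0.462)  D: 2.393 (Δ0.021)  E: 2.777 (Δ0.363)

D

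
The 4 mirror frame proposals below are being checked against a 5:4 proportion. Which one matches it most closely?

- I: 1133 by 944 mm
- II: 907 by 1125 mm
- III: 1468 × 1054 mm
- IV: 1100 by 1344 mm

Target 5:4 ≈ 1.250.
I: 1.200 (Δ0.050)  II: 1.240 (Δ0.010)  III: 1.393 (Δ0.143)  IV: 1.222 (Δ0.028)

II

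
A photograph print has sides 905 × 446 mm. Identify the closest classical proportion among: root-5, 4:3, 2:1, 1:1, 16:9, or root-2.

905/446 ≈ 2.029. Nearest candidates are 2:1 (2.000, off by 0.029) and root-5 (2.236, off by 0.207).

2:1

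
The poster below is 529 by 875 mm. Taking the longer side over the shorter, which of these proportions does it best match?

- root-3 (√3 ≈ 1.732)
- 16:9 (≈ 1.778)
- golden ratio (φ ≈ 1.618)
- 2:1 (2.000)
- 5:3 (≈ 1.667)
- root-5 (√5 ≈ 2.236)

Ratio = 875 / 529 ≈ 1.654.
Distances: root-3 1.732 (Δ 0.078); 16:9 1.778 (Δ 0.124); golden ratio 1.618 (Δ 0.036); 2:1 2.000 (Δ 0.346); 5:3 1.667 (Δ 0.013); root-5 2.236 (Δ 0.582).

5:3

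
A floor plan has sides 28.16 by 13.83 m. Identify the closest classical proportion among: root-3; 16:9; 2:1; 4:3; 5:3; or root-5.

Ratio = 28.16 / 13.83 ≈ 2.036.
Distances: root-3 1.732 (Δ 0.304); 16:9 1.778 (Δ 0.258); 2:1 2.000 (Δ 0.036); 4:3 1.333 (Δ 0.703); 5:3 1.667 (Δ 0.369); root-5 2.236 (Δ 0.200).

2:1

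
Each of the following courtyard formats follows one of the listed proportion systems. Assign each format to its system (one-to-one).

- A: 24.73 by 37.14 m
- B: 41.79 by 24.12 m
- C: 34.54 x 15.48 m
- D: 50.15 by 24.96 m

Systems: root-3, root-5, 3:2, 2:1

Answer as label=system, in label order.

A=3:2, B=root-3, C=root-5, D=2:1

A = 37.14/24.73 ≈ 1.502 → 3:2 (1.500)
B = 41.79/24.12 ≈ 1.733 → root-3 (1.732)
C = 34.54/15.48 ≈ 2.231 → root-5 (2.236)
D = 50.15/24.96 ≈ 2.009 → 2:1 (2.000)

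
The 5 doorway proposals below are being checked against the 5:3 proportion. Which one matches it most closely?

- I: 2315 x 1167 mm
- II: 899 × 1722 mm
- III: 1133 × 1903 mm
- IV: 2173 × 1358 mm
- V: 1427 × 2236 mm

III

Target 5:3 ≈ 1.667.
I: 1.984 (Δ0.317)  II: 1.915 (Δ0.248)  III: 1.680 (Δ0.013)  IV: 1.600 (Δ0.067)  V: 1.567 (Δ0.100)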